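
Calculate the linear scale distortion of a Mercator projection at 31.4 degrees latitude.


SF = 1 / cos(31.4) = 1 / 0.853551 = 1.172

1.172


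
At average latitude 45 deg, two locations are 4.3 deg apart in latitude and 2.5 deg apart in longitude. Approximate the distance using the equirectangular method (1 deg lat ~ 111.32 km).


dlat_km = 4.3 * 111.32 = 478.676
dlon_km = 2.5 * 111.32 * cos(45) ≈ 196.788
dist = sqrt(478.676^2 + 196.788^2) ≈ 517.5 km

517.5 km


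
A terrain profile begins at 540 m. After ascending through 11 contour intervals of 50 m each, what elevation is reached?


elevation = 540 + 11 * 50 = 1090 m

1090 m


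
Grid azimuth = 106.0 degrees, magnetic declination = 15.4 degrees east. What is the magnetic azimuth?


magnetic azimuth = grid azimuth - declination (east +ve)
mag_az = 106.0 - 15.4 = 90.6 degrees

90.6 degrees


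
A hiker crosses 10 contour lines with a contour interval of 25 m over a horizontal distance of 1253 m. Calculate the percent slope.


elevation change = 10 * 25 = 250 m
slope = 250 / 1253 * 100 = 20.0%

20.0%


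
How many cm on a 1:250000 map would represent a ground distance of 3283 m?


map_cm = 3283 * 100 / 250000 = 1.3132 cm ≈ 1.31 cm

1.31 cm


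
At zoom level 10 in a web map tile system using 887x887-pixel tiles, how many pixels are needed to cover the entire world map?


tiles per axis = 2^10 = 1024
total tiles = 1024^2 = 1048576
pixels per axis = 1024 * 887 = 908288
total pixels = 908288^2 = 824987090944

824987090944 pixels


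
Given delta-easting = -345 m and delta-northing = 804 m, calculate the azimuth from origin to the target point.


az = atan2(-345, 804) = -23.2 deg
adjusted to 0-360: 336.8 degrees

336.8 degrees


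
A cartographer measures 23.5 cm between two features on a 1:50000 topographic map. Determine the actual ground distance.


ground = 23.5 cm * 50000 / 100 = 11750.0 m = 11.75 km

11.75 km


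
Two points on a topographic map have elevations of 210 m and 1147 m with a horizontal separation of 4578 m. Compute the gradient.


gradient = (1147 - 210) / 4578 = 937 / 4578 = 0.2047

0.2047


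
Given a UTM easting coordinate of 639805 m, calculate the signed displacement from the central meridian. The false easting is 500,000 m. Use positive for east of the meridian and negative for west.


displacement = 639805 - 500000 = 139805 m

139805 m


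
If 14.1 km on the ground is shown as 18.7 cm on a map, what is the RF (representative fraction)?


ground = 14.1 km = 1410000 cm; RF denominator = ground / map = 1410000 / 18.7 ≈ 75401; RF = 1:75401

1:75401


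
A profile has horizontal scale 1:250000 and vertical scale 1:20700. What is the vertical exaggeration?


VE = horizontal_scale / vertical_scale = 250000 / 20700 ≈ 12.1

12.1x


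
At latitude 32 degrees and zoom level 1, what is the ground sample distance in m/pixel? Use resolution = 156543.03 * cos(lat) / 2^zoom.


res = 156543.03 * cos(32) / 2^1 = 156543.03 * 0.8480481 / 2 = 66378.01 m/pixel

66378.01 m/pixel


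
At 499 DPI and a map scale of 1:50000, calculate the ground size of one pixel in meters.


pixel_cm = 2.54 / 499 ≈ 0.00509 cm
ground = pixel_cm * 50000 / 100 = 2.54 * 50000 / (499 * 100) = 127000 / 49900 ≈ 2.55 m

2.55 m


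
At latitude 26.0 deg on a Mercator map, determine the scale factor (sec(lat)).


SF = 1 / cos(26.0) = 1 / 0.898794 = 1.113

1.113


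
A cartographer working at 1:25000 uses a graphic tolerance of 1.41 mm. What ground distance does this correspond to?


ground = 1.41 mm * 25000 / 1000 = 35.25 m

35.25 m


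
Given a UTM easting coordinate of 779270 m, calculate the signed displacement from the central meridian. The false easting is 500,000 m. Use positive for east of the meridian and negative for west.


displacement = 779270 - 500000 = 279270 m

279270 m


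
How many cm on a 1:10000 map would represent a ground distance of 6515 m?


map_cm = 6515 * 100 / 10000 = 65.15 cm

65.15 cm


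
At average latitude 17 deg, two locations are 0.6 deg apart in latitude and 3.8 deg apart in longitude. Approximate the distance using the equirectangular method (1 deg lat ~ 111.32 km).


dlat_km = 0.6 * 111.32 = 66.792
dlon_km = 3.8 * 111.32 * cos(17) ≈ 404.532
dist = sqrt(66.792^2 + 404.532^2) ≈ 410.0 km

410.0 km


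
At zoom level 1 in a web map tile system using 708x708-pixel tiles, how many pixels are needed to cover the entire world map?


tiles per axis = 2^1 = 2
total tiles = 2^2 = 4
pixels per axis = 2 * 708 = 1416
total pixels = 1416^2 = 2005056

2005056 pixels


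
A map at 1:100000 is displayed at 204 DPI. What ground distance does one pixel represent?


pixel_cm = 2.54 / 204 ≈ 0.012451 cm
ground = pixel_cm * 100000 / 100 = 2.54 * 100000 / (204 * 100) = 254000 / 20400 ≈ 12.45 m

12.45 m


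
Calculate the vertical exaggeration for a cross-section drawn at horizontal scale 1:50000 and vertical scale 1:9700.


VE = horizontal_scale / vertical_scale = 50000 / 9700 ≈ 5.2

5.2x


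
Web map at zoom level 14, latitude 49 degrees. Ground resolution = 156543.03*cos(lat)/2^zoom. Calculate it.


res = 156543.03 * cos(49) / 2^14 = 156543.03 * 0.65605903 / 16384 = 6.27 m/pixel

6.27 m/pixel


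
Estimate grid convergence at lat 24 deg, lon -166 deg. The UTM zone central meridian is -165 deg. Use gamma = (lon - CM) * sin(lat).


gamma = (-166 - -165) * sin(24) = -1 * 0.406737 = -0.407 degrees

-0.407 degrees


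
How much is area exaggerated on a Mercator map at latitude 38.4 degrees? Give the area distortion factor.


area_distortion = 1/cos^2(38.4) = 1.628

1.628


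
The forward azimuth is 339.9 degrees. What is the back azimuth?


back azimuth = (339.9 + 180) mod 360 = 159.9 degrees

159.9 degrees


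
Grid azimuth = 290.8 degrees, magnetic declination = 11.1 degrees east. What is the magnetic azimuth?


magnetic azimuth = grid azimuth - declination (east +ve)
mag_az = 290.8 - 11.1 = 279.7 degrees

279.7 degrees


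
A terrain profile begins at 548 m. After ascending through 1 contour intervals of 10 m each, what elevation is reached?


elevation = 548 + 1 * 10 = 558 m

558 m


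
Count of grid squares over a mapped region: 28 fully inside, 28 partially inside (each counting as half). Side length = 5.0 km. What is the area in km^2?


effective squares = 28 + 28 * 0.5 = 42.0
area = 42.0 * 25.0 = 1050.0 km^2

1050.0 km^2


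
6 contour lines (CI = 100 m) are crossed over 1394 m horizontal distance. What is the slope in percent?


elevation change = 6 * 100 = 600 m
slope = 600 / 1394 * 100 = 43.0%

43.0%


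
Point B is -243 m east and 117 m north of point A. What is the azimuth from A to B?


az = atan2(-243, 117) = -64.3 deg
adjusted to 0-360: 295.7 degrees

295.7 degrees


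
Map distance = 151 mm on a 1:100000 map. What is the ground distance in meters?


ground = 151 mm * 100000 / 1000 = 15100.0 m

15100.0 m


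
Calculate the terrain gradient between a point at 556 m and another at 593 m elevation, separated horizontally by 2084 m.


gradient = (593 - 556) / 2084 = 37 / 2084 = 0.0178

0.0178


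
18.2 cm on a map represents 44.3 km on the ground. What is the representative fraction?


ground = 44.3 km = 4430000 cm; RF denominator = ground / map = 4430000 / 18.2 ≈ 243407; RF = 1:243407

1:243407


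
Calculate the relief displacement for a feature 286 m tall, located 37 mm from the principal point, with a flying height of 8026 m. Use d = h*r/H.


d = h * r / H = 286 * 37 / 8026 = 1.32 mm

1.32 mm


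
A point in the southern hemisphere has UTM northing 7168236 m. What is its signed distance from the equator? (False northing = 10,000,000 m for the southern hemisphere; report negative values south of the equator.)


For southern: actual = 7168236 - 10000000 = -2831764 m

-2831764 m


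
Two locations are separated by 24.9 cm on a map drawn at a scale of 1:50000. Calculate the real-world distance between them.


ground = 24.9 cm * 50000 / 100 = 12450.0 m = 12.45 km

12.45 km


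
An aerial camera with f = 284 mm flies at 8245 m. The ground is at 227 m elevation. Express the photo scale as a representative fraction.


scale = f / (H - h) = 284 mm / 8018 m = 284 / 8018000 = 1:28232

1:28232


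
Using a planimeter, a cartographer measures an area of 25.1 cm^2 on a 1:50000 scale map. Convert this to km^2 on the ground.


ground_area = 25.1 * (50000/100)^2 = 6275000.0 m^2 = 6.275 km^2

6.275 km^2


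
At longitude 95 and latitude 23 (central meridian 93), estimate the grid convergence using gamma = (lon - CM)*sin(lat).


gamma = (95 - 93) * sin(23) = 2 * 0.390731 = 0.781 degrees

0.781 degrees


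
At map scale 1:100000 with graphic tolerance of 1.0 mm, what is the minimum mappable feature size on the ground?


ground = 1.0 mm * 100000 / 1000 = 100.0 m

100.0 m


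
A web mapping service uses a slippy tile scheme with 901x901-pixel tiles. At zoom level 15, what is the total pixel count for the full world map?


tiles per axis = 2^15 = 32768
total tiles = 32768^2 = 1073741824
pixels per axis = 32768 * 901 = 29523968
total pixels = 29523968^2 = 871664686465024

871664686465024 pixels


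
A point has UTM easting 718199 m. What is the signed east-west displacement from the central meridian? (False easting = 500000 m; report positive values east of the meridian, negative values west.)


displacement = 718199 - 500000 = 218199 m

218199 m


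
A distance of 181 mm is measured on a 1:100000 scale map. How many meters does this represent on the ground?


ground = 181 mm * 100000 / 1000 = 18100.0 m

18100.0 m


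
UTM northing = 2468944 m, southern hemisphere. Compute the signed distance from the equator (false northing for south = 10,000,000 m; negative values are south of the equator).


For southern: actual = 2468944 - 10000000 = -7531056 m

-7531056 m


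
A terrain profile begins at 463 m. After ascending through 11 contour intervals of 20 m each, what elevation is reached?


elevation = 463 + 11 * 20 = 683 m

683 m


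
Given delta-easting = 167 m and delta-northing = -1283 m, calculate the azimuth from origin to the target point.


az = atan2(167, -1283) = 172.6 deg
adjusted to 0-360: 172.6 degrees

172.6 degrees


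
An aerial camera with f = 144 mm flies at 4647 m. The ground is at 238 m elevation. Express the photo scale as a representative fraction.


scale = f / (H - h) = 144 mm / 4409 m = 144 / 4409000 = 1:30618

1:30618


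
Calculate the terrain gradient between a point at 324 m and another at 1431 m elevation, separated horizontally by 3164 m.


gradient = (1431 - 324) / 3164 = 1107 / 3164 = 0.3499

0.3499


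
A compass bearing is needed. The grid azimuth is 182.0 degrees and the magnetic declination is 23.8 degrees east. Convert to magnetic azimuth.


magnetic azimuth = grid azimuth - declination (east +ve)
mag_az = 182.0 - 23.8 = 158.2 degrees

158.2 degrees


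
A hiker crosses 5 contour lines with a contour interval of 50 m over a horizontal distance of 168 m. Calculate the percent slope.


elevation change = 5 * 50 = 250 m
slope = 250 / 168 * 100 = 148.8%

148.8%


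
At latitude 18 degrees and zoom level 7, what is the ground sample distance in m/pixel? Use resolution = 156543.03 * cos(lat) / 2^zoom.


res = 156543.03 * cos(18) / 2^7 = 156543.03 * 0.95105652 / 128 = 1163.13 m/pixel

1163.13 m/pixel


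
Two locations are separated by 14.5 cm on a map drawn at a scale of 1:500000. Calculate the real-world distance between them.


ground = 14.5 cm * 500000 / 100 = 72500.0 m = 72.5 km

72.5 km


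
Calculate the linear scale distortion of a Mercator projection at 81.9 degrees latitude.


SF = 1 / cos(81.9) = 1 / 0.140901 = 7.097

7.097


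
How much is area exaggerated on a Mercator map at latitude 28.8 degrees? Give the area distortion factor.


area_distortion = 1/cos^2(28.8) = 1.302

1.302


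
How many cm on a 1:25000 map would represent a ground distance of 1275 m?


map_cm = 1275 * 100 / 25000 = 5.1 cm

5.1 cm


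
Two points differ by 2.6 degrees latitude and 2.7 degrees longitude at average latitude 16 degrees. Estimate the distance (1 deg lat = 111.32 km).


dlat_km = 2.6 * 111.32 = 289.432
dlon_km = 2.7 * 111.32 * cos(16) ≈ 288.921
dist = sqrt(289.432^2 + 288.921^2) ≈ 409.0 km

409.0 km


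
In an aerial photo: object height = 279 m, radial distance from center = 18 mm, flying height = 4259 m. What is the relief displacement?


d = h * r / H = 279 * 18 / 4259 = 1.18 mm

1.18 mm


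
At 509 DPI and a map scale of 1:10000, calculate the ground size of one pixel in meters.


pixel_cm = 2.54 / 509 ≈ 0.00499 cm
ground = pixel_cm * 10000 / 100 = 2.54 * 10000 / (509 * 100) = 25400 / 50900 ≈ 0.5 m

0.5 m


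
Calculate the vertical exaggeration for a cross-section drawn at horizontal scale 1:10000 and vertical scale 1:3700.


VE = horizontal_scale / vertical_scale = 10000 / 3700 ≈ 2.7

2.7x


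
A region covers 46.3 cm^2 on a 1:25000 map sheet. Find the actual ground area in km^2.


ground_area = 46.3 * (25000/100)^2 = 2893750.0 m^2 = 2.89375 km^2 ≈ 2.894 km^2

2.894 km^2


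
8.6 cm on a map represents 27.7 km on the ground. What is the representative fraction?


ground = 27.7 km = 2770000 cm; RF denominator = ground / map = 2770000 / 8.6 ≈ 322093; RF = 1:322093

1:322093


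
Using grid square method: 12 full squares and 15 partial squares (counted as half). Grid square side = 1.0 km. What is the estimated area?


effective squares = 12 + 15 * 0.5 = 19.5
area = 19.5 * 1.0 = 19.5 km^2

19.5 km^2


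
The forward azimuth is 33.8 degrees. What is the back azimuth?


back azimuth = (33.8 + 180) mod 360 = 213.8 degrees

213.8 degrees


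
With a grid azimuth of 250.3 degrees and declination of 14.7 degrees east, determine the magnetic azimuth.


magnetic azimuth = grid azimuth - declination (east +ve)
mag_az = 250.3 - 14.7 = 235.6 degrees

235.6 degrees


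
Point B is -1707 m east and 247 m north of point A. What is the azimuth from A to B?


az = atan2(-1707, 247) = -81.8 deg
adjusted to 0-360: 278.2 degrees

278.2 degrees


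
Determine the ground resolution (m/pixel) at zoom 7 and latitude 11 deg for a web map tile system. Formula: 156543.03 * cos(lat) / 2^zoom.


res = 156543.03 * cos(11) / 2^7 = 156543.03 * 0.98162718 / 128 = 1200.52 m/pixel

1200.52 m/pixel


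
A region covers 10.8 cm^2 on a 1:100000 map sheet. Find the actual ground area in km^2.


ground_area = 10.8 * (100000/100)^2 = 10800000.0 m^2 = 10.8 km^2

10.8 km^2


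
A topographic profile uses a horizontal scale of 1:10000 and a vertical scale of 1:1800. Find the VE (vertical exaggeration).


VE = horizontal_scale / vertical_scale = 10000 / 1800 ≈ 5.6

5.6x


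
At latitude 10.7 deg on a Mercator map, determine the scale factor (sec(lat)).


SF = 1 / cos(10.7) = 1 / 0.982613 = 1.018

1.018


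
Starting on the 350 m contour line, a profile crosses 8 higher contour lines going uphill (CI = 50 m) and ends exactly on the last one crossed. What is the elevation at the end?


elevation = 350 + 8 * 50 = 750 m

750 m


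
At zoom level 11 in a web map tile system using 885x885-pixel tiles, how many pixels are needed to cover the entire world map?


tiles per axis = 2^11 = 2048
total tiles = 2048^2 = 4194304
pixels per axis = 2048 * 885 = 1812480
total pixels = 1812480^2 = 3285083750400

3285083750400 pixels


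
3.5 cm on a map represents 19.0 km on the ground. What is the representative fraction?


ground = 19.0 km = 1900000 cm; RF denominator = ground / map = 1900000 / 3.5 ≈ 542857; RF = 1:542857

1:542857


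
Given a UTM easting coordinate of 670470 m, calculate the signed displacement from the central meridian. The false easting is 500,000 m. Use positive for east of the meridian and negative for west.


displacement = 670470 - 500000 = 170470 m

170470 m


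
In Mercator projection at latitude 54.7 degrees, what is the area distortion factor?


area_distortion = 1/cos^2(54.7) = 2.995

2.995


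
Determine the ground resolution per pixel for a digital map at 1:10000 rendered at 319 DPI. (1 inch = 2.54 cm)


pixel_cm = 2.54 / 319 ≈ 0.007962 cm
ground = pixel_cm * 10000 / 100 = 2.54 * 10000 / (319 * 100) = 25400 / 31900 ≈ 0.8 m

0.8 m


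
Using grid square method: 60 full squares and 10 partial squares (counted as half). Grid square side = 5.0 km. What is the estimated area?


effective squares = 60 + 10 * 0.5 = 65.0
area = 65.0 * 25.0 = 1625.0 km^2

1625.0 km^2


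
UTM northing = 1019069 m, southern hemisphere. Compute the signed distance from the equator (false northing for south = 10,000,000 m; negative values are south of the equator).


For southern: actual = 1019069 - 10000000 = -8980931 m

-8980931 m


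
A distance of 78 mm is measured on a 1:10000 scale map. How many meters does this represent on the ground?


ground = 78 mm * 10000 / 1000 = 780.0 m

780.0 m


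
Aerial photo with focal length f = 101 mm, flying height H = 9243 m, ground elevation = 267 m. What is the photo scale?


scale = f / (H - h) = 101 mm / 8976 m = 101 / 8976000 = 1:88871

1:88871


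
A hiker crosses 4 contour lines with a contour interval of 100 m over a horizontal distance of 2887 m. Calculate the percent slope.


elevation change = 4 * 100 = 400 m
slope = 400 / 2887 * 100 = 13.9%

13.9%


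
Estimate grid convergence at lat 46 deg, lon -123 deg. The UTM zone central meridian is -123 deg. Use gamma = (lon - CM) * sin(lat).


gamma = (-123 - -123) * sin(46) = 0 * 0.71934 = 0.0 degrees

0.0 degrees


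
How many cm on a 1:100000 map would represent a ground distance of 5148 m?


map_cm = 5148 * 100 / 100000 = 5.148 cm ≈ 5.15 cm

5.15 cm


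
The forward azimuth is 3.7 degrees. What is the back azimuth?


back azimuth = (3.7 + 180) mod 360 = 183.7 degrees

183.7 degrees


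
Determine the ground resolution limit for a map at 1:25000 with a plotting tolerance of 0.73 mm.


ground = 0.73 mm * 25000 / 1000 = 18.25 m

18.25 m


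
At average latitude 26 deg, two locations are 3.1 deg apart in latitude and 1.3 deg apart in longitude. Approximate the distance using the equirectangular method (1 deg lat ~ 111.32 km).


dlat_km = 3.1 * 111.32 = 345.092
dlon_km = 1.3 * 111.32 * cos(26) ≈ 130.07
dist = sqrt(345.092^2 + 130.07^2) ≈ 368.8 km

368.8 km


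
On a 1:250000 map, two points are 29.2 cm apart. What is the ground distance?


ground = 29.2 cm * 250000 / 100 = 73000.0 m = 73.0 km

73.0 km


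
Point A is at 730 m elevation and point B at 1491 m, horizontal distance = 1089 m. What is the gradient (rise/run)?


gradient = (1491 - 730) / 1089 = 761 / 1089 = 0.6988

0.6988


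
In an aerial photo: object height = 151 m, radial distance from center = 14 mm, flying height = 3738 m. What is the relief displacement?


d = h * r / H = 151 * 14 / 3738 = 0.57 mm

0.57 mm


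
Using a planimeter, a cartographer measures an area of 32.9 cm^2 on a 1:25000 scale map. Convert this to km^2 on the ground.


ground_area = 32.9 * (25000/100)^2 = 2056250.0 m^2 = 2.05625 km^2 ≈ 2.056 km^2

2.056 km^2


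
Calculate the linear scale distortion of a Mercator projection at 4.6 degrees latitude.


SF = 1 / cos(4.6) = 1 / 0.996779 = 1.003

1.003


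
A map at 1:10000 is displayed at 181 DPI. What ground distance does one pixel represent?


pixel_cm = 2.54 / 181 ≈ 0.014033 cm
ground = pixel_cm * 10000 / 100 = 2.54 * 10000 / (181 * 100) = 25400 / 18100 ≈ 1.4 m

1.4 m


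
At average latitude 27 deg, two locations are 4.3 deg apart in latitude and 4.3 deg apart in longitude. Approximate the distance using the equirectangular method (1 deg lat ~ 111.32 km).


dlat_km = 4.3 * 111.32 = 478.676
dlon_km = 4.3 * 111.32 * cos(27) ≈ 426.503
dist = sqrt(478.676^2 + 426.503^2) ≈ 641.1 km

641.1 km


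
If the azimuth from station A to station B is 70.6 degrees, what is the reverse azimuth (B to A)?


back azimuth = (70.6 + 180) mod 360 = 250.6 degrees

250.6 degrees


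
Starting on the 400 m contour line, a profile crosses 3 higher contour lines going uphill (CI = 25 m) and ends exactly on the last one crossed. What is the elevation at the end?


elevation = 400 + 3 * 25 = 475 m

475 m


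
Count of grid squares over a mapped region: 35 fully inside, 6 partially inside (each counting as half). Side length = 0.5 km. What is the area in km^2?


effective squares = 35 + 6 * 0.5 = 38.0
area = 38.0 * 0.25 = 9.5 km^2

9.5 km^2


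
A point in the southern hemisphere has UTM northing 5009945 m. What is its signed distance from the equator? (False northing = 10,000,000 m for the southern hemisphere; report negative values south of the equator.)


For southern: actual = 5009945 - 10000000 = -4990055 m

-4990055 m


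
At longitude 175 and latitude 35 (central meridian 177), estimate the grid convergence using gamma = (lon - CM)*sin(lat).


gamma = (175 - 177) * sin(35) = -2 * 0.573576 = -1.147 degrees

-1.147 degrees


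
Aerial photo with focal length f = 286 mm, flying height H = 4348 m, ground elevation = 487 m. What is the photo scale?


scale = f / (H - h) = 286 mm / 3861 m = 286 / 3861000 = 1:13500

1:13500


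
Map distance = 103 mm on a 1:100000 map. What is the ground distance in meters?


ground = 103 mm * 100000 / 1000 = 10300.0 m

10300.0 m


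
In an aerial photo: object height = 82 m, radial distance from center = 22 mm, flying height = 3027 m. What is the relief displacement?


d = h * r / H = 82 * 22 / 3027 = 0.6 mm

0.6 mm


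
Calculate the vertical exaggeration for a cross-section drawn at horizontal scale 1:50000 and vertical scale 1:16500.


VE = horizontal_scale / vertical_scale = 50000 / 16500 ≈ 3.0

3.0x


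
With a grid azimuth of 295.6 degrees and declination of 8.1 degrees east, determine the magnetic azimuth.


magnetic azimuth = grid azimuth - declination (east +ve)
mag_az = 295.6 - 8.1 = 287.5 degrees

287.5 degrees


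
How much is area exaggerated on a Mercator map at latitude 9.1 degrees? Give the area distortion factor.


area_distortion = 1/cos^2(9.1) = 1.026

1.026


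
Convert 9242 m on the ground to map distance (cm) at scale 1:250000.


map_cm = 9242 * 100 / 250000 = 3.6968 cm ≈ 3.7 cm

3.7 cm


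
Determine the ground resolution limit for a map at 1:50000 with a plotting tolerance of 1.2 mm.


ground = 1.2 mm * 50000 / 1000 = 60.0 m

60.0 m


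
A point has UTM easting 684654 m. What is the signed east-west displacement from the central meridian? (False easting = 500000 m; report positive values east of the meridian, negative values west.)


displacement = 684654 - 500000 = 184654 m

184654 m


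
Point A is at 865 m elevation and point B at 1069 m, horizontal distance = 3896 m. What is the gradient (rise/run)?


gradient = (1069 - 865) / 3896 = 204 / 3896 = 0.0524

0.0524


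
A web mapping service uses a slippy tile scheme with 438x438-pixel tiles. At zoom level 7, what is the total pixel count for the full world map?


tiles per axis = 2^7 = 128
total tiles = 128^2 = 16384
pixels per axis = 128 * 438 = 56064
total pixels = 56064^2 = 3143172096

3143172096 pixels


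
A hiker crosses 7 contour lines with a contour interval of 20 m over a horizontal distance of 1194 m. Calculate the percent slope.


elevation change = 7 * 20 = 140 m
slope = 140 / 1194 * 100 = 11.7%

11.7%


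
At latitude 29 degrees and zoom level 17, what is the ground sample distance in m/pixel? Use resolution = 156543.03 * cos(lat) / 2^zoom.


res = 156543.03 * cos(29) / 2^17 = 156543.03 * 0.87461971 / 131072 = 1.04 m/pixel

1.04 m/pixel


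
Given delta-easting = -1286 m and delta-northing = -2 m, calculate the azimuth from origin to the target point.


az = atan2(-1286, -2) = -90.1 deg
adjusted to 0-360: 269.9 degrees

269.9 degrees


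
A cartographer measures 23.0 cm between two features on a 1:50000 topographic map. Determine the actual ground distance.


ground = 23.0 cm * 50000 / 100 = 11500.0 m = 11.5 km

11.5 km


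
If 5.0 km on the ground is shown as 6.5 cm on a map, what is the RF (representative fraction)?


ground = 5.0 km = 500000 cm; RF denominator = ground / map = 500000 / 6.5 ≈ 76923; RF = 1:76923

1:76923


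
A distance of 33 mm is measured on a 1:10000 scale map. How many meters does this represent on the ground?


ground = 33 mm * 10000 / 1000 = 330.0 m

330.0 m


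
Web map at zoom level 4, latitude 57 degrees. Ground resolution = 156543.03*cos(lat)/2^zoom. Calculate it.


res = 156543.03 * cos(57) / 2^4 = 156543.03 * 0.54463904 / 16 = 5328.72 m/pixel

5328.72 m/pixel


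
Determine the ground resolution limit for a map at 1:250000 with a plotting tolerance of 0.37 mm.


ground = 0.37 mm * 250000 / 1000 = 92.5 m

92.5 m


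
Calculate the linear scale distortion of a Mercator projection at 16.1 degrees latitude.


SF = 1 / cos(16.1) = 1 / 0.960779 = 1.041

1.041


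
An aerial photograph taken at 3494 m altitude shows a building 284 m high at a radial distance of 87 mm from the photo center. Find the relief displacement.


d = h * r / H = 284 * 87 / 3494 = 7.07 mm

7.07 mm


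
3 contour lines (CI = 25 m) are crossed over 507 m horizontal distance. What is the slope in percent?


elevation change = 3 * 25 = 75 m
slope = 75 / 507 * 100 = 14.8%

14.8%


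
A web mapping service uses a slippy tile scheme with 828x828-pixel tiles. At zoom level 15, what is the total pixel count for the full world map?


tiles per axis = 2^15 = 32768
total tiles = 32768^2 = 1073741824
pixels per axis = 32768 * 828 = 27131904
total pixels = 27131904^2 = 736140214665216

736140214665216 pixels


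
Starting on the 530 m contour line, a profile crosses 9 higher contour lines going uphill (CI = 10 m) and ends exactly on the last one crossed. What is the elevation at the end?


elevation = 530 + 9 * 10 = 620 m

620 m


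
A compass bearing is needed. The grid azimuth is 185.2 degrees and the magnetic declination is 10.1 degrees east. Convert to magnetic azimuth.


magnetic azimuth = grid azimuth - declination (east +ve)
mag_az = 185.2 - 10.1 = 175.1 degrees

175.1 degrees


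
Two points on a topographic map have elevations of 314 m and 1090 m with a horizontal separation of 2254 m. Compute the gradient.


gradient = (1090 - 314) / 2254 = 776 / 2254 = 0.3443

0.3443


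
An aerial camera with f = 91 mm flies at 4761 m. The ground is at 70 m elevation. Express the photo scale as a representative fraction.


scale = f / (H - h) = 91 mm / 4691 m = 91 / 4691000 = 1:51549

1:51549


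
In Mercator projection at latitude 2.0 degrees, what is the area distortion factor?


area_distortion = 1/cos^2(2.0) = 1.001

1.001


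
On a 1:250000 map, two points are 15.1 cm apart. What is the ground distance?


ground = 15.1 cm * 250000 / 100 = 37750.0 m = 37.75 km

37.75 km


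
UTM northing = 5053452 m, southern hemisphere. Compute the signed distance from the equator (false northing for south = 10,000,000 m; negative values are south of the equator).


For southern: actual = 5053452 - 10000000 = -4946548 m

-4946548 m


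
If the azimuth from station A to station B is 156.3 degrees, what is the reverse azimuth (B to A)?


back azimuth = (156.3 + 180) mod 360 = 336.3 degrees

336.3 degrees


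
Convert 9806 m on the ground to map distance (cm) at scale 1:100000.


map_cm = 9806 * 100 / 100000 = 9.806 cm ≈ 9.81 cm

9.81 cm


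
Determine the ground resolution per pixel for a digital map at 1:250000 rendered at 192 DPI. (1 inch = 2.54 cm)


pixel_cm = 2.54 / 192 ≈ 0.013229 cm
ground = pixel_cm * 250000 / 100 = 2.54 * 250000 / (192 * 100) = 635000 / 19200 ≈ 33.07 m

33.07 m


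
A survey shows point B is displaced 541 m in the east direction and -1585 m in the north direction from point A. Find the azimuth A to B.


az = atan2(541, -1585) = 161.2 deg
adjusted to 0-360: 161.2 degrees

161.2 degrees


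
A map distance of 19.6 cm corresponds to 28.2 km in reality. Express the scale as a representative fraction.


ground = 28.2 km = 2820000 cm; RF denominator = ground / map = 2820000 / 19.6 ≈ 143878; RF = 1:143878

1:143878


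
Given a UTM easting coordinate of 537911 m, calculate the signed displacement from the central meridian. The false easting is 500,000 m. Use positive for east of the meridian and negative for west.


displacement = 537911 - 500000 = 37911 m

37911 m


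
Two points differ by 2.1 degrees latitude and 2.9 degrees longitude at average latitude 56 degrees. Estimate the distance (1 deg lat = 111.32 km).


dlat_km = 2.1 * 111.32 = 233.772
dlon_km = 2.9 * 111.32 * cos(56) ≈ 180.523
dist = sqrt(233.772^2 + 180.523^2) ≈ 295.4 km

295.4 km


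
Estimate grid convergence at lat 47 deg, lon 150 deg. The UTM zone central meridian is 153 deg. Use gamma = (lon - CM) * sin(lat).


gamma = (150 - 153) * sin(47) = -3 * 0.731354 = -2.194 degrees

-2.194 degrees


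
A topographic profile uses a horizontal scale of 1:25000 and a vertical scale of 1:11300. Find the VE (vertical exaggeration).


VE = horizontal_scale / vertical_scale = 25000 / 11300 ≈ 2.2

2.2x


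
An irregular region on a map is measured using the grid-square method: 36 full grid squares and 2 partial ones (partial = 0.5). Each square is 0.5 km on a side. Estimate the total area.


effective squares = 36 + 2 * 0.5 = 37.0
area = 37.0 * 0.25 = 9.25 km^2

9.25 km^2


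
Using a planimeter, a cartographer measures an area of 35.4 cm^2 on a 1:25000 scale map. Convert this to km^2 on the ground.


ground_area = 35.4 * (25000/100)^2 = 2212500.0 m^2 = 2.2125 km^2 ≈ 2.213 km^2

2.213 km^2


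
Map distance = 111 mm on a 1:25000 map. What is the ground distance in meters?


ground = 111 mm * 25000 / 1000 = 2775.0 m

2775.0 m


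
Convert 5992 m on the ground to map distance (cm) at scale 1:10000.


map_cm = 5992 * 100 / 10000 = 59.92 cm

59.92 cm


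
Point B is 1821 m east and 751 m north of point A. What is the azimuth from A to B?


az = atan2(1821, 751) = 67.6 deg
adjusted to 0-360: 67.6 degrees

67.6 degrees


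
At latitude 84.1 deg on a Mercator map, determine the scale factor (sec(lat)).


SF = 1 / cos(84.1) = 1 / 0.102793 = 9.728

9.728


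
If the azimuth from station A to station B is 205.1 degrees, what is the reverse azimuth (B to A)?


back azimuth = (205.1 + 180) mod 360 = 25.1 degrees

25.1 degrees


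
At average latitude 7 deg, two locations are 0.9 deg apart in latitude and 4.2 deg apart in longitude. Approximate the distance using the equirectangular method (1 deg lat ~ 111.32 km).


dlat_km = 0.9 * 111.32 = 100.188
dlon_km = 4.2 * 111.32 * cos(7) ≈ 464.059
dist = sqrt(100.188^2 + 464.059^2) ≈ 474.8 km

474.8 km


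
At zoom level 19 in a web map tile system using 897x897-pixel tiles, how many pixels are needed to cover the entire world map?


tiles per axis = 2^19 = 524288
total tiles = 524288^2 = 274877906944
pixels per axis = 524288 * 897 = 470286336
total pixels = 470286336^2 = 221169237828304896

221169237828304896 pixels


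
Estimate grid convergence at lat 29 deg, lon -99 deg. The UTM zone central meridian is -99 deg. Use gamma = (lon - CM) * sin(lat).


gamma = (-99 - -99) * sin(29) = 0 * 0.48481 = 0.0 degrees

0.0 degrees


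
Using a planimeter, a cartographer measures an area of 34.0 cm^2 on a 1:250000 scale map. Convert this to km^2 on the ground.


ground_area = 34.0 * (250000/100)^2 = 212500000.0 m^2 = 212.5 km^2

212.5 km^2


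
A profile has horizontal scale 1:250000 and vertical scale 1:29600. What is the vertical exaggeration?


VE = horizontal_scale / vertical_scale = 250000 / 29600 ≈ 8.4

8.4x


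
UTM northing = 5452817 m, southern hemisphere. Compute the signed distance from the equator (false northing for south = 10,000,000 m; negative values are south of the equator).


For southern: actual = 5452817 - 10000000 = -4547183 m

-4547183 m


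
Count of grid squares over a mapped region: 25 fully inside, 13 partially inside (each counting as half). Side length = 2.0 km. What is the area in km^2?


effective squares = 25 + 13 * 0.5 = 31.5
area = 31.5 * 4.0 = 126.0 km^2

126.0 km^2


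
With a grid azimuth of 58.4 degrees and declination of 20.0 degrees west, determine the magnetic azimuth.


magnetic azimuth = grid azimuth - declination (east +ve)
mag_az = 58.4 - -20.0 = 78.4 degrees

78.4 degrees


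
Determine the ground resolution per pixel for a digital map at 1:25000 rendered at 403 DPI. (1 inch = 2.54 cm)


pixel_cm = 2.54 / 403 ≈ 0.006303 cm
ground = pixel_cm * 25000 / 100 = 2.54 * 25000 / (403 * 100) = 63500 / 40300 ≈ 1.58 m

1.58 m


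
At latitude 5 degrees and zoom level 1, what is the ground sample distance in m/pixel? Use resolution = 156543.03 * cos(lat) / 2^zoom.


res = 156543.03 * cos(5) / 2^1 = 156543.03 * 0.9961947 / 2 = 77973.67 m/pixel

77973.67 m/pixel


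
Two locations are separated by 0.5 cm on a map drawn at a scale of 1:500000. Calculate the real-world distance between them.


ground = 0.5 cm * 500000 / 100 = 2500.0 m = 2.5 km

2.5 km


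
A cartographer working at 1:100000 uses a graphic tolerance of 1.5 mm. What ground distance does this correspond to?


ground = 1.5 mm * 100000 / 1000 = 150.0 m

150.0 m


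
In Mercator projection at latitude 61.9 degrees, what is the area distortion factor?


area_distortion = 1/cos^2(61.9) = 4.508

4.508


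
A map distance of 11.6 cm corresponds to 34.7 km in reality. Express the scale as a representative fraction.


ground = 34.7 km = 3470000 cm; RF denominator = ground / map = 3470000 / 11.6 ≈ 299138; RF = 1:299138

1:299138


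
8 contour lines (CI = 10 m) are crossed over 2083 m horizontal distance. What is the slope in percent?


elevation change = 8 * 10 = 80 m
slope = 80 / 2083 * 100 = 3.8%

3.8%


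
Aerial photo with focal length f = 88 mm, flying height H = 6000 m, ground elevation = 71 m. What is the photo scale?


scale = f / (H - h) = 88 mm / 5929 m = 88 / 5929000 = 1:67375

1:67375


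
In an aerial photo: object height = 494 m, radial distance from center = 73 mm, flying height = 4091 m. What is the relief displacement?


d = h * r / H = 494 * 73 / 4091 = 8.81 mm

8.81 mm


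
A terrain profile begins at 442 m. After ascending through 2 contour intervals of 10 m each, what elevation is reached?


elevation = 442 + 2 * 10 = 462 m

462 m


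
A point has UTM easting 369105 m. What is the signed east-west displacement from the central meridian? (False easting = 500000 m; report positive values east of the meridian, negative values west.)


displacement = 369105 - 500000 = -130895 m

-130895 m


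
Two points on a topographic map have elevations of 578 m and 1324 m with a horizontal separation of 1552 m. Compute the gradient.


gradient = (1324 - 578) / 1552 = 746 / 1552 = 0.4807

0.4807


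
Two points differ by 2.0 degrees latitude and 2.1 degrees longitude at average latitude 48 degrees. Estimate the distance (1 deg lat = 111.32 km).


dlat_km = 2.0 * 111.32 = 222.64
dlon_km = 2.1 * 111.32 * cos(48) ≈ 156.424
dist = sqrt(222.64^2 + 156.424^2) ≈ 272.1 km

272.1 km


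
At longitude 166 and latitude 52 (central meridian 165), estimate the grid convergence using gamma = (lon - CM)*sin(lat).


gamma = (166 - 165) * sin(52) = 1 * 0.788011 = 0.788 degrees

0.788 degrees


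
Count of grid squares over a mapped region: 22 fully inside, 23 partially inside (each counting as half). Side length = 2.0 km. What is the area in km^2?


effective squares = 22 + 23 * 0.5 = 33.5
area = 33.5 * 4.0 = 134.0 km^2

134.0 km^2


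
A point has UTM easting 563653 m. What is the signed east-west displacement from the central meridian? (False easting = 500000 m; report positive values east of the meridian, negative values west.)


displacement = 563653 - 500000 = 63653 m

63653 m


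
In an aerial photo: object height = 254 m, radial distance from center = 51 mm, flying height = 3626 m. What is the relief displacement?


d = h * r / H = 254 * 51 / 3626 = 3.57 mm

3.57 mm


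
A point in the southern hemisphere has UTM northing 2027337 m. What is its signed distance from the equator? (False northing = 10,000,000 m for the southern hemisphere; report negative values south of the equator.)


For southern: actual = 2027337 - 10000000 = -7972663 m

-7972663 m


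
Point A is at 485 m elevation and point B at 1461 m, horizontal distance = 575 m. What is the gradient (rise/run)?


gradient = (1461 - 485) / 575 = 976 / 575 = 1.6974

1.6974


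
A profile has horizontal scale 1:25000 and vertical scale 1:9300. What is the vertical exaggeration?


VE = horizontal_scale / vertical_scale = 25000 / 9300 ≈ 2.7

2.7x


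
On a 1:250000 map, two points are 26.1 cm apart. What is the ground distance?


ground = 26.1 cm * 250000 / 100 = 65250.0 m = 65.25 km

65.25 km


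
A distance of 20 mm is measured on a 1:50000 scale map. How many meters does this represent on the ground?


ground = 20 mm * 50000 / 1000 = 1000.0 m

1000.0 m


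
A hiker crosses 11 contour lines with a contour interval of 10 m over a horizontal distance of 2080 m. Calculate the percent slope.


elevation change = 11 * 10 = 110 m
slope = 110 / 2080 * 100 = 5.3%

5.3%


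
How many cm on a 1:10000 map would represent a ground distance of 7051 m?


map_cm = 7051 * 100 / 10000 = 70.51 cm

70.51 cm


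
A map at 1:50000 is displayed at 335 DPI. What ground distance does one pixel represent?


pixel_cm = 2.54 / 335 ≈ 0.007582 cm
ground = pixel_cm * 50000 / 100 = 2.54 * 50000 / (335 * 100) = 127000 / 33500 ≈ 3.79 m

3.79 m


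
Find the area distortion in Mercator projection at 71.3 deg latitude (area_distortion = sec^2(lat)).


area_distortion = 1/cos^2(71.3) = 9.728

9.728


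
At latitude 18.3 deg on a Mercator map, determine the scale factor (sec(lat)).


SF = 1 / cos(18.3) = 1 / 0.949425 = 1.053

1.053


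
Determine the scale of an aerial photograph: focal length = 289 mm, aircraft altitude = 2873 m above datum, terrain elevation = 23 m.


scale = f / (H - h) = 289 mm / 2850 m = 289 / 2850000 = 1:9862

1:9862


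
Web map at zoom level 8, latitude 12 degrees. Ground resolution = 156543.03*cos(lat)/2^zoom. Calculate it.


res = 156543.03 * cos(12) / 2^8 = 156543.03 * 0.9781476 / 256 = 598.13 m/pixel

598.13 m/pixel


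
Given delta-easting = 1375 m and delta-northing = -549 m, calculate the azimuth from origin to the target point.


az = atan2(1375, -549) = 111.8 deg
adjusted to 0-360: 111.8 degrees

111.8 degrees


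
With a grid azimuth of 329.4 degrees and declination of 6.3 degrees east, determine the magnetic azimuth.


magnetic azimuth = grid azimuth - declination (east +ve)
mag_az = 329.4 - 6.3 = 323.1 degrees

323.1 degrees


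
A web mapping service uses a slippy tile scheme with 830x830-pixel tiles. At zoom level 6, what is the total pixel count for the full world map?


tiles per axis = 2^6 = 64
total tiles = 64^2 = 4096
pixels per axis = 64 * 830 = 53120
total pixels = 53120^2 = 2821734400

2821734400 pixels


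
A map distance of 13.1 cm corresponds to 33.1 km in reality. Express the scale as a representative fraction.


ground = 33.1 km = 3310000 cm; RF denominator = ground / map = 3310000 / 13.1 ≈ 252672; RF = 1:252672

1:252672
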